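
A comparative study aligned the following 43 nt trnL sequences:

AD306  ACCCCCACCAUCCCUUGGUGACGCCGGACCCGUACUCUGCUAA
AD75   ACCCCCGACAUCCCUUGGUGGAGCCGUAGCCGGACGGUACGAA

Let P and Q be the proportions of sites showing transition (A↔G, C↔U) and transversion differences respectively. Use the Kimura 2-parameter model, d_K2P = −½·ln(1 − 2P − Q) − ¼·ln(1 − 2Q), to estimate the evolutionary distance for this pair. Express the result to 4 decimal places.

Mismatches occur at site 7 (A↔G, transition), site 8 (C↔A, transversion), site 21 (A↔G, transition), site 22 (C↔A, transversion), site 27 (G↔U, transversion), site 29 (C↔G, transversion), site 33 (U↔G, transversion), site 36 (U↔G, transversion), site 37 (C↔G, transversion), site 39 (G↔A, transition), site 41 (U↔G, transversion).
Of the 11 differences, 3 transitions and 8 transversions over 43 sites: P = 3/43 = 0.069767, Q = 8/43 = 0.186047.
d = −0.5·ln(0.674419) − 0.25·ln(0.627906) = −0.5·(-0.393904) − 0.25·(-0.465365) = 0.3133.

0.3133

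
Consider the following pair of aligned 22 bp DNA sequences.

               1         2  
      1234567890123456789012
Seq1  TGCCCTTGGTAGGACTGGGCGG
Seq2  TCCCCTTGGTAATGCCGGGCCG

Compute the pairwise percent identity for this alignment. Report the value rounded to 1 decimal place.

Differing sites — 2:G/C; 12:G/A; 13:G/T; 14:A/G; 16:T/C; 21:G/C.
16 of the 22 sites match, so the percent identity is 16/22 × 100 = 72.7%.

72.7%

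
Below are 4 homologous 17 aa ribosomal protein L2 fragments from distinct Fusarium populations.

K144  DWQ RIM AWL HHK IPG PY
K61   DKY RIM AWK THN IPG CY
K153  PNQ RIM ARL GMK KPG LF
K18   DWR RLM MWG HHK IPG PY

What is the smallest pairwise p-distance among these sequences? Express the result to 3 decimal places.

0.235

Pairwise Hamming distances:
  K144 vs K61: 6
  K144 vs K153: 8
  K144 vs K18: 4
  K61 vs K153: 11
  K61 vs K18: 8
  K153 vs K18: 12
The smallest is 4 mismatches, between K144 and K18; p = 4/17 = 0.235.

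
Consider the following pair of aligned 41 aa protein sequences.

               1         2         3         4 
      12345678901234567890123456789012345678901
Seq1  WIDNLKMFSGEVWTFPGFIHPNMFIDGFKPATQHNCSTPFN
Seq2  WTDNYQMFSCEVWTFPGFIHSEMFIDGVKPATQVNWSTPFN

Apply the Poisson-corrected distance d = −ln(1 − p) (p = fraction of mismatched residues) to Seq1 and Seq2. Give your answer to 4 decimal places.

Mismatches occur at site 2 (I/T), site 5 (L/Y), site 6 (K/Q), site 10 (G/C), site 21 (P/S), site 22 (N/E), site 28 (F/V), site 34 (H/V), site 36 (C/W).
p = 9/41 = 0.219512.
d = −ln(1 − 0.219512) = −ln(0.780488) = 0.2478.

0.2478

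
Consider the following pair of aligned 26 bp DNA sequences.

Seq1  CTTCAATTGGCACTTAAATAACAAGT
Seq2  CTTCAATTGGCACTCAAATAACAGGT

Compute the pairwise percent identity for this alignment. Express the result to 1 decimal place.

The sequences differ at positions 15 (T/C), 24 (A/G).
24 of the 26 sites match, so the percent identity is 24/26 × 100 = 92.3%.

92.3%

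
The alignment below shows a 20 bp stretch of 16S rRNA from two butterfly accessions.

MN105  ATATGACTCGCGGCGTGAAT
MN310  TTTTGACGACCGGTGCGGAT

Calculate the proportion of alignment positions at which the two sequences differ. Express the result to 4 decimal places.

0.4000

Differing sites — 1:A/T; 3:A/T; 8:T/G; 9:C/A; 10:G/C; 14:C/T; 16:T/C; 18:A/G.
There are 8 differences over 20 sites, so p = 8/20 = 0.4000.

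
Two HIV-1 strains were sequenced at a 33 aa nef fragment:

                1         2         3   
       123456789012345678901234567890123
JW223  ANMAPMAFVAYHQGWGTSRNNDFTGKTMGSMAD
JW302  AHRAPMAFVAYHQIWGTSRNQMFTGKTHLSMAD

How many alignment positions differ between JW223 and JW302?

7

The sequences differ at positions 2 (N/H), 3 (M/R), 14 (G/I), 21 (N/Q), 22 (D/M), 28 (M/H), 29 (G/L).
That gives 7 mismatches out of 33 aligned sites, so the Hamming distance is 7.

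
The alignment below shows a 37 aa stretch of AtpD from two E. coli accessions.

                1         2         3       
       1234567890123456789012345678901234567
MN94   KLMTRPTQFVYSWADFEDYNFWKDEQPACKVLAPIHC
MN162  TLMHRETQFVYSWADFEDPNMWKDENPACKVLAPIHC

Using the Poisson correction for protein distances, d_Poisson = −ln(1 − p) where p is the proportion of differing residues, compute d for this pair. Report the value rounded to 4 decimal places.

Differing sites — 1:K/T; 4:T/H; 6:P/E; 19:Y/P; 21:F/M; 26:Q/N.
p = 6/37 = 0.162162.
d = −ln(1 − 0.162162) = −ln(0.837838) = 0.1769.

0.1769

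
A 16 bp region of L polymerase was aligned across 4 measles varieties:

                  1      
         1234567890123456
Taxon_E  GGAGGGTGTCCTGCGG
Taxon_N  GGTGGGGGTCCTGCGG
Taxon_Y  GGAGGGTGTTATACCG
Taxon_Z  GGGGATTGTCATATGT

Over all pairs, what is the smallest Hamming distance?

2

Pairwise Hamming distances:
  Taxon_E vs Taxon_N: 2
  Taxon_E vs Taxon_Y: 4
  Taxon_E vs Taxon_Z: 7
  Taxon_N vs Taxon_Y: 6
  Taxon_N vs Taxon_Z: 8
  Taxon_Y vs Taxon_Z: 7
The smallest is 2, between Taxon_E and Taxon_N.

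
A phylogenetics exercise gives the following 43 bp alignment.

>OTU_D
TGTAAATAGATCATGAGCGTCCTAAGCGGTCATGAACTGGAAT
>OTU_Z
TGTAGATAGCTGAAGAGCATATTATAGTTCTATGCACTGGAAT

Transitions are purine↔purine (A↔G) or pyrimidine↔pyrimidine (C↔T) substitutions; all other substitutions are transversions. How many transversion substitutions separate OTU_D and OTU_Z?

The sequences differ at positions 5 (A/G, transition), 10 (A/C, transversion), 12 (C/G, transversion), 14 (T/A, transversion), 19 (G/A, transition), 21 (C/A, transversion), 22 (C/T, transition), 25 (A/T, transversion), 26 (G/A, transition), 27 (C/G, transversion), 28 (G/T, transversion), 29 (G/T, transversion), 30 (T/C, transition), 31 (C/T, transition), 35 (A/C, transversion).
Of the 15 differences, 6 transitions and 9 transversions, so the answer is 9.

9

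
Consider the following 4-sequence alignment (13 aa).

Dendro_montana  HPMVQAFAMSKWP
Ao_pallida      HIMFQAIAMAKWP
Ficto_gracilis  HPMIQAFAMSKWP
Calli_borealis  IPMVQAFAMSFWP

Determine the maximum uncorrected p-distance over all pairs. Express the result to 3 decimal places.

0.462

Pairwise Hamming distances:
  Dendro_montana vs Ao_pallida: 4
  Dendro_montana vs Ficto_gracilis: 1
  Dendro_montana vs Calli_borealis: 2
  Ao_pallida vs Ficto_gracilis: 4
  Ao_pallida vs Calli_borealis: 6
  Ficto_gracilis vs Calli_borealis: 3
The largest is 6 mismatches, between Ao_pallida and Calli_borealis; p = 6/13 = 0.462.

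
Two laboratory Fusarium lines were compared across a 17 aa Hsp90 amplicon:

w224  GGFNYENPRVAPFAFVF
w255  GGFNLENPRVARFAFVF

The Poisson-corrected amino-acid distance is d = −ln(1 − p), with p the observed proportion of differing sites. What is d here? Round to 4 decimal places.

0.1252

Differing sites — 5:Y/L; 12:P/R.
p = 2/17 = 0.117647.
d = −ln(1 − 0.117647) = −ln(0.882353) = 0.1252.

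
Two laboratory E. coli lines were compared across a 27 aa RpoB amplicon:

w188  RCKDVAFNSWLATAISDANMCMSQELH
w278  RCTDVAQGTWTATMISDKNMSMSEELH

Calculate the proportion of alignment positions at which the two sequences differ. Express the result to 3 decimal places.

Mismatches occur at site 3 (K↔T), site 7 (F↔Q), site 8 (N↔G), site 9 (S↔T), site 11 (L↔T), site 14 (A↔M), site 18 (A↔K), site 21 (C↔S), site 24 (Q↔E).
There are 9 differences over 27 sites, so p = 9/27 = 0.333.

0.333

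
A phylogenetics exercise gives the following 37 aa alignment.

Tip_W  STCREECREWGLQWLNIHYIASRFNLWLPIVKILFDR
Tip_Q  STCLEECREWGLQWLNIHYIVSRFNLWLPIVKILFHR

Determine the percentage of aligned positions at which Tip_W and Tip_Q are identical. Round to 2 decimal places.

The sequences differ at positions 4 (R/L), 21 (A/V), 36 (D/H).
34 of the 37 sites match, so the percent identity is 34/37 × 100 = 91.89%.

91.89%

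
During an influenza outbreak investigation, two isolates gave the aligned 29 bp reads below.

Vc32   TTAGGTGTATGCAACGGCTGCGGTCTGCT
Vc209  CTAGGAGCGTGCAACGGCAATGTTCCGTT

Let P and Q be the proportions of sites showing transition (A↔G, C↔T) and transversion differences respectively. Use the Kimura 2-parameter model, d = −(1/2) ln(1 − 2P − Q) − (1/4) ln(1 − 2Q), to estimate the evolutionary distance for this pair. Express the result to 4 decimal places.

Differing sites — 1:T/C (Ti); 6:T/A (Tv); 8:T/C (Ti); 9:A/G (Ti); 19:T/A (Tv); 20:G/A (Ti); 21:C/T (Ti); 23:G/T (Tv); 26:T/C (Ti); 28:C/T (Ti).
Of the 10 differences, 7 transitions and 3 transversions over 29 sites: P = 7/29 = 0.241379, Q = 3/29 = 0.103448.
d = −0.5·ln(0.413794) − 0.25·ln(0.793104) = −0.5·(-0.882387) − 0.25·(-0.231801) = 0.4991.

0.4991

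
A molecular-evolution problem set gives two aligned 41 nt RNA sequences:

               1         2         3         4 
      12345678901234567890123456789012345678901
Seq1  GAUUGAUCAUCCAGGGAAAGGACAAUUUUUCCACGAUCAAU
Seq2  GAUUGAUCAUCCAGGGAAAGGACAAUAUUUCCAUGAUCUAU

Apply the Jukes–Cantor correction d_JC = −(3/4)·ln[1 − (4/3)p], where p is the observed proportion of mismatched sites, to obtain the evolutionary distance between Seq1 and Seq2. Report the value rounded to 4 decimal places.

Differing sites — 27:U/A; 34:C/U; 39:A/U.
p = 3/41 = 0.073171.
d = −0.75 · ln(1 − (4/3)·0.073171) = −0.75 · ln(0.902439) = −0.75 · (-0.102654) = 0.0770.

0.0770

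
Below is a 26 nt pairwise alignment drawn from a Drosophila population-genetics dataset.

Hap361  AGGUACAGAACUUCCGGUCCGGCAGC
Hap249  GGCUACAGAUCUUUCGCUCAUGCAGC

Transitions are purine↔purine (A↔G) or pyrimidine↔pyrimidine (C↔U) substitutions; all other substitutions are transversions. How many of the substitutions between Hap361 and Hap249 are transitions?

The sequences differ at positions 1 (A/G, transition), 3 (G/C, transversion), 10 (A/U, transversion), 14 (C/U, transition), 17 (G/C, transversion), 20 (C/A, transversion), 21 (G/U, transversion).
Of the 7 differences, 2 transitions and 5 transversions, so the answer is 2.

2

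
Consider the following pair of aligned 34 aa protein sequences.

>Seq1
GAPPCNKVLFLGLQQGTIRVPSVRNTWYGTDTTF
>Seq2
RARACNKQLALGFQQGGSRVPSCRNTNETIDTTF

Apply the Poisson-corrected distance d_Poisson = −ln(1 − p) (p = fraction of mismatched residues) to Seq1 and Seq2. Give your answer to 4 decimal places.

The sequences differ at positions 1 (G/R), 3 (P/R), 4 (P/A), 8 (V/Q), 10 (F/A), 13 (L/F), 17 (T/G), 18 (I/S), 23 (V/C), 27 (W/N), 28 (Y/E), 29 (G/T), 30 (T/I).
p = 13/34 = 0.382353.
d = −ln(1 − 0.382353) = −ln(0.617647) = 0.4818.

0.4818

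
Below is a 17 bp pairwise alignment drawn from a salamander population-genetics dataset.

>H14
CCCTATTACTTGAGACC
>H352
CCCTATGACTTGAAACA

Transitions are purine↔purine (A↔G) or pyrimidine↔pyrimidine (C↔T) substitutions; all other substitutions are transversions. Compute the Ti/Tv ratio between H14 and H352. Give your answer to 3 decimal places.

Mismatches occur at site 7 (T/G, transversion), site 14 (G/A, transition), site 17 (C/A, transversion).
Of the 3 differences, 1 transition and 2 transversions, so Ti/Tv = 1/2 = 0.500.

0.500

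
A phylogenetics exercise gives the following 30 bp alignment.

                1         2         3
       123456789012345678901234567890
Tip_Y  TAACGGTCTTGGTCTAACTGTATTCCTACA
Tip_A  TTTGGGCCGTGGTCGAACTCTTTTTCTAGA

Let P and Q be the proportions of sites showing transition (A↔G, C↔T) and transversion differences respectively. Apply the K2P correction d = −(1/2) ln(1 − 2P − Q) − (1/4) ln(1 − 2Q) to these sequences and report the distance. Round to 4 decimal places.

0.4459

Mismatches occur at site 2 (A↔T, transversion), site 3 (A↔T, transversion), site 4 (C↔G, transversion), site 7 (T↔C, transition), site 9 (T↔G, transversion), site 15 (T↔G, transversion), site 20 (G↔C, transversion), site 22 (A↔T, transversion), site 25 (C↔T, transition), site 29 (C↔G, transversion).
Of the 10 differences, 2 transitions and 8 transversions over 30 sites: P = 2/30 = 0.066667, Q = 8/30 = 0.266667.
d = −0.5·ln(0.599999) − 0.25·ln(0.466666) = −0.5·(-0.510827) − 0.25·(-0.762141) = 0.4459.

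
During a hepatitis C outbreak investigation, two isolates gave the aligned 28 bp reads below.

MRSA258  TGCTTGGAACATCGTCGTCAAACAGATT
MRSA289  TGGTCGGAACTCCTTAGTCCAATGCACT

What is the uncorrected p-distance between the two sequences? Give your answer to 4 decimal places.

0.3929

Mismatches occur at site 3 (C↔G), site 5 (T↔C), site 11 (A↔T), site 12 (T↔C), site 14 (G↔T), site 16 (C↔A), site 20 (A↔C), site 23 (C↔T), site 24 (A↔G), site 25 (G↔C), site 27 (T↔C).
There are 11 differences over 28 sites, so p = 11/28 = 0.3929.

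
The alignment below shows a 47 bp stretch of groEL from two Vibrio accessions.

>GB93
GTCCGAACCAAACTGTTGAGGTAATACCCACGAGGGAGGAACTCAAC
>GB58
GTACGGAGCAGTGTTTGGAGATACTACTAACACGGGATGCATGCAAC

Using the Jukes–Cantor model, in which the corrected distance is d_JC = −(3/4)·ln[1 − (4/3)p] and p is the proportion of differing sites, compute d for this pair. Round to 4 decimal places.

Differing sites — 3:C/A; 6:A/G; 8:C/G; 11:A/G; 12:A/T; 13:C/G; 15:G/T; 17:T/G; 21:G/A; 24:A/C; 28:C/T; 29:C/A; 32:G/A; 33:A/C; 38:G/T; 40:A/C; 42:C/T; 43:T/G.
p = 18/47 = 0.382979.
d = −0.75 · ln(1 − (4/3)·0.382979) = −0.75 · ln(0.489361) = −0.75 · (-0.714655) = 0.5360.

0.5360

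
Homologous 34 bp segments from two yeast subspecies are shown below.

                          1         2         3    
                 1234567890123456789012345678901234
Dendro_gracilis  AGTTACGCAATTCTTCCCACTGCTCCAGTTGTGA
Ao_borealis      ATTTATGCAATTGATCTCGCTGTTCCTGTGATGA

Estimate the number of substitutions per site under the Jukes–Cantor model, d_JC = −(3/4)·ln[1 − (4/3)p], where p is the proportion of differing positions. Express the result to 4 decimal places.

Mismatches occur at site 2 (G↔T), site 6 (C↔T), site 13 (C↔G), site 14 (T↔A), site 17 (C↔T), site 19 (A↔G), site 23 (C↔T), site 27 (A↔T), site 30 (T↔G), site 31 (G↔A).
p = 10/34 = 0.294118.
d = −0.75 · ln(1 − (4/3)·0.294118) = −0.75 · ln(0.607843) = −0.75 · (-0.497839) = 0.3734.

0.3734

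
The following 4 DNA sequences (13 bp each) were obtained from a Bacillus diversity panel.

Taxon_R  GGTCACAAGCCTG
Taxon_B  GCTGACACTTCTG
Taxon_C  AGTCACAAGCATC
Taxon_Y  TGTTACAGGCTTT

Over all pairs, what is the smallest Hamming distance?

3

Pairwise Hamming distances:
  Taxon_R vs Taxon_B: 5
  Taxon_R vs Taxon_C: 3
  Taxon_R vs Taxon_Y: 5
  Taxon_B vs Taxon_C: 8
  Taxon_B vs Taxon_Y: 8
  Taxon_C vs Taxon_Y: 5
The smallest is 3, between Taxon_R and Taxon_C.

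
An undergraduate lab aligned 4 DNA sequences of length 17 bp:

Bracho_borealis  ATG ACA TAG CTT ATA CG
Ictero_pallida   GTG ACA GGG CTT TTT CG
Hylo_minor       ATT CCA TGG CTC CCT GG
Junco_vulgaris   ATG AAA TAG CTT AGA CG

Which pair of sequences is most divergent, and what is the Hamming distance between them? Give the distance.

Pairwise Hamming distances:
  Bracho_borealis vs Ictero_pallida: 5
  Bracho_borealis vs Hylo_minor: 8
  Bracho_borealis vs Junco_vulgaris: 2
  Ictero_pallida vs Hylo_minor: 8
  Ictero_pallida vs Junco_vulgaris: 7
  Hylo_minor vs Junco_vulgaris: 9
The largest is 9, between Hylo_minor and Junco_vulgaris.

9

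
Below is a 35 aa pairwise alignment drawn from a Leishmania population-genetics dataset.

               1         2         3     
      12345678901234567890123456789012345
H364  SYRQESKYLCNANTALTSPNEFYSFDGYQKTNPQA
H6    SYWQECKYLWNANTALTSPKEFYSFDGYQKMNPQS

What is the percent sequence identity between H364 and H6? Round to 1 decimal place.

82.9%

The sequences differ at positions 3 (R/W), 6 (S/C), 10 (C/W), 20 (N/K), 31 (T/M), 35 (A/S).
29 of the 35 sites match, so the percent identity is 29/35 × 100 = 82.9%.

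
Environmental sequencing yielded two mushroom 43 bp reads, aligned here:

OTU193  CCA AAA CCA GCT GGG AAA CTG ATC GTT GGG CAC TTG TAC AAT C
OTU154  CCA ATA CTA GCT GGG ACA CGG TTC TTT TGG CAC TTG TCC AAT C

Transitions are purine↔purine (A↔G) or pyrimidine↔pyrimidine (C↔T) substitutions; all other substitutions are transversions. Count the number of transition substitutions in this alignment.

1

Differing sites — 5:A/T (Tv); 8:C/T (Ti); 17:A/C (Tv); 20:T/G (Tv); 22:A/T (Tv); 25:G/T (Tv); 28:G/T (Tv); 38:A/C (Tv).
Of the 8 differences, 1 transition and 7 transversions, so the answer is 1.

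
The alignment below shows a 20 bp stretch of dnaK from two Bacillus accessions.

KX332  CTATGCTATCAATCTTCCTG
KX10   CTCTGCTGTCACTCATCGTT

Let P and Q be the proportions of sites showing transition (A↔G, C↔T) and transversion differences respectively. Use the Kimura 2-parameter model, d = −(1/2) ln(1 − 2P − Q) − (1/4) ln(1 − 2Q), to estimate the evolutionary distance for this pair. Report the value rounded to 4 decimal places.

Differing sites — 3:A/C (Tv); 8:A/G (Ti); 12:A/C (Tv); 15:T/A (Tv); 18:C/G (Tv); 20:G/T (Tv).
Of the 6 differences, 1 transition and 5 transversions over 20 sites: P = 1/20 = 0.050000, Q = 5/20 = 0.250000.
d = −0.5·ln(0.650000) − 0.25·ln(0.500000) = −0.5·(-0.430783) − 0.25·(-0.693147) = 0.3887.

0.3887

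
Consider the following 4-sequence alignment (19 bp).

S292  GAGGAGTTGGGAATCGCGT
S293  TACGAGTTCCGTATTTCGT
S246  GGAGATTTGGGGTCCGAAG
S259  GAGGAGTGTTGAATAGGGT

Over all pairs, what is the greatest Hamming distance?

Pairwise Hamming distances:
  S292 vs S293: 7
  S292 vs S246: 9
  S292 vs S259: 5
  S293 vs S246: 14
  S293 vs S259: 9
  S246 vs S259: 13
The largest is 14, between S293 and S246.

14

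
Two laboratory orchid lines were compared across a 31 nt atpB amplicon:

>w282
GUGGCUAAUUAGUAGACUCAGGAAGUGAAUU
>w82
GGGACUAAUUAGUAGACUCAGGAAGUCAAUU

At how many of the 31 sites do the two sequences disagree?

3

Mismatches occur at site 2 (U→G), site 4 (G→A), site 27 (G→C).
That gives 3 mismatches out of 31 aligned sites, so the Hamming distance is 3.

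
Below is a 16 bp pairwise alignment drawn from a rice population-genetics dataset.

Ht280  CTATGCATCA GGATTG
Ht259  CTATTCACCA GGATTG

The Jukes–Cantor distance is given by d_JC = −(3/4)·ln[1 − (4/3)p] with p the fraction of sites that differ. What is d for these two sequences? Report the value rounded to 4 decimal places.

The sequences differ at positions 5 (G/T), 8 (T/C).
p = 2/16 = 0.125000.
d = −0.75 · ln(1 − (4/3)·0.125000) = −0.75 · ln(0.833333) = −0.75 · (-0.182322) = 0.1367.

0.1367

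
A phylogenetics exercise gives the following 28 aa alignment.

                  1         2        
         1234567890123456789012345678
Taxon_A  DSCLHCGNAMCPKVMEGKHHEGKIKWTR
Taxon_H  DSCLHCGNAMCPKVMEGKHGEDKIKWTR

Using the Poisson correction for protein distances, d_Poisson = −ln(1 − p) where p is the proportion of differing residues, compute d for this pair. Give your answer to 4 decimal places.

Mismatches occur at site 20 (H↔G), site 22 (G↔D).
p = 2/28 = 0.071429.
d = −ln(1 − 0.071429) = −ln(0.928571) = 0.0741.

0.0741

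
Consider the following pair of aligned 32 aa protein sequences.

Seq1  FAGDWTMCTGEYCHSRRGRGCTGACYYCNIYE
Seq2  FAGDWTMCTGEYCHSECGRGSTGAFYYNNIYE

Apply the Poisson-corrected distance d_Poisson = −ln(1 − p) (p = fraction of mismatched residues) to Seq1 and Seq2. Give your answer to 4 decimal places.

Mismatches occur at site 16 (R/E), site 17 (R/C), site 21 (C/S), site 25 (C/F), site 28 (C/N).
p = 5/32 = 0.156250.
d = −ln(1 − 0.156250) = −ln(0.843750) = 0.1699.

0.1699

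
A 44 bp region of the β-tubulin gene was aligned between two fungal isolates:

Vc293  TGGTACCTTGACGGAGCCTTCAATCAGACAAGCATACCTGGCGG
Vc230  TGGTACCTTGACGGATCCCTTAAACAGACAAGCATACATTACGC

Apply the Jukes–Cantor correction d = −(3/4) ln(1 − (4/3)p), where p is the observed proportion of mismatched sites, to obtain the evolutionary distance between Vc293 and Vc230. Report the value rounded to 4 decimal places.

0.2082

The sequences differ at positions 16 (G/T), 19 (T/C), 21 (C/T), 24 (T/A), 38 (C/A), 40 (G/T), 41 (G/A), 44 (G/C).
p = 8/44 = 0.181818.
d = −0.75 · ln(1 − (4/3)·0.181818) = −0.75 · ln(0.757576) = −0.75 · (-0.277631) = 0.2082.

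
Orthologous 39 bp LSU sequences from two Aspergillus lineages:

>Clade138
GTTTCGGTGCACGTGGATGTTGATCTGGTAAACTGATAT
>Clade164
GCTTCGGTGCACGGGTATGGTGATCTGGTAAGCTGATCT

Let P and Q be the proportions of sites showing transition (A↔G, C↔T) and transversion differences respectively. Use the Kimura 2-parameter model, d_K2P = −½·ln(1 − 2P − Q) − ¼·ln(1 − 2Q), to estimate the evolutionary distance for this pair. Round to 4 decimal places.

Differing sites — 2:T/C (Ti); 14:T/G (Tv); 16:G/T (Tv); 20:T/G (Tv); 32:A/G (Ti); 38:A/C (Tv).
Of the 6 differences, 2 transitions and 4 transversions over 39 sites: P = 2/39 = 0.051282, Q = 4/39 = 0.102564.
d = −0.5·ln(0.794872) − 0.25·ln(0.794872) = −0.5·(-0.229574) − 0.25·(-0.229574) = 0.1722.

0.1722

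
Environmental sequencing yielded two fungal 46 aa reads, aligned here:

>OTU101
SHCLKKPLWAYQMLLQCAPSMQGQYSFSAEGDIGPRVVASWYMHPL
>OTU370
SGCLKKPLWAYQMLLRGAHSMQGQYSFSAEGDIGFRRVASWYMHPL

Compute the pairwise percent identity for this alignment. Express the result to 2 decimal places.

86.96%

Differing sites — 2:H/G; 16:Q/R; 17:C/G; 19:P/H; 35:P/F; 37:V/R.
40 of the 46 sites match, so the percent identity is 40/46 × 100 = 86.96%.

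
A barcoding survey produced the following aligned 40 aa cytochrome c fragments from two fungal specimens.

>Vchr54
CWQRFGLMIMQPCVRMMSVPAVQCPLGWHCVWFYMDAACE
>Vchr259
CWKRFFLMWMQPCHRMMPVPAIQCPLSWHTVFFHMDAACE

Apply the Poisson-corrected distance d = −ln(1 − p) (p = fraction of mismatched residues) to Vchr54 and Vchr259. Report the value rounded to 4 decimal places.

Mismatches occur at site 3 (Q/K), site 6 (G/F), site 9 (I/W), site 14 (V/H), site 18 (S/P), site 22 (V/I), site 27 (G/S), site 30 (C/T), site 32 (W/F), site 34 (Y/H).
p = 10/40 = 0.250000.
d = −ln(1 − 0.250000) = −ln(0.750000) = 0.2877.

0.2877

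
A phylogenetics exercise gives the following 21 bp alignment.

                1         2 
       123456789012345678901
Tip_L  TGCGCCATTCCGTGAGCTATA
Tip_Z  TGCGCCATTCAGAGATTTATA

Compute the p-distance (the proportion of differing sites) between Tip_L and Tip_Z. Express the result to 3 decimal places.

The sequences differ at positions 11 (C/A), 13 (T/A), 16 (G/T), 17 (C/T).
There are 4 differences over 21 sites, so p = 4/21 = 0.190.

0.190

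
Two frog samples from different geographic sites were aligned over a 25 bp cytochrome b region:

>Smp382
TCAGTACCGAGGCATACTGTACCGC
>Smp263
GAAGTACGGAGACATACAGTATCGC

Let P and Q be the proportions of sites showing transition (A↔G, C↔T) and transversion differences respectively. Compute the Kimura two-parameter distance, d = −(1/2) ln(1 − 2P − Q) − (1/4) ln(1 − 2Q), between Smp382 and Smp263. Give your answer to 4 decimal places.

The sequences differ at positions 1 (T/G, transversion), 2 (C/A, transversion), 8 (C/G, transversion), 12 (G/A, transition), 18 (T/A, transversion), 22 (C/T, transition).
Of the 6 differences, 2 transitions and 4 transversions over 25 sites: P = 2/25 = 0.080000, Q = 4/25 = 0.160000.
d = −0.5·ln(0.680000) − 0.25·ln(0.680000) = −0.5·(-0.385662) − 0.25·(-0.385662) = 0.2892.

0.2892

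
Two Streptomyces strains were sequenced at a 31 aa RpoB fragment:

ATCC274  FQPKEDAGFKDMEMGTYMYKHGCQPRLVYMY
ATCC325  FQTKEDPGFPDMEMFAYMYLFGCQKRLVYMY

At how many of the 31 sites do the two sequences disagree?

The sequences differ at positions 3 (P/T), 7 (A/P), 10 (K/P), 15 (G/F), 16 (T/A), 20 (K/L), 21 (H/F), 25 (P/K).
That gives 8 mismatches out of 31 aligned sites, so the Hamming distance is 8.

8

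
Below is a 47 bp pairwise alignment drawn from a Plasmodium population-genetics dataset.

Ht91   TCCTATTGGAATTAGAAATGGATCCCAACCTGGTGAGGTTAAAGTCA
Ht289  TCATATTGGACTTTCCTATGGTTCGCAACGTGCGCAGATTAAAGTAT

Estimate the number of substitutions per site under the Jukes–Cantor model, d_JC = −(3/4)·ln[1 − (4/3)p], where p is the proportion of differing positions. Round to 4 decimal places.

Mismatches occur at site 3 (C/A), site 11 (A/C), site 14 (A/T), site 15 (G/C), site 16 (A/C), site 17 (A/T), site 22 (A/T), site 25 (C/G), site 30 (C/G), site 33 (G/C), site 34 (T/G), site 35 (G/C), site 38 (G/A), site 46 (C/A), site 47 (A/T).
p = 15/47 = 0.319149.
d = −0.75 · ln(1 − (4/3)·0.319149) = −0.75 · ln(0.574468) = −0.75 · (-0.554311) = 0.4157.

0.4157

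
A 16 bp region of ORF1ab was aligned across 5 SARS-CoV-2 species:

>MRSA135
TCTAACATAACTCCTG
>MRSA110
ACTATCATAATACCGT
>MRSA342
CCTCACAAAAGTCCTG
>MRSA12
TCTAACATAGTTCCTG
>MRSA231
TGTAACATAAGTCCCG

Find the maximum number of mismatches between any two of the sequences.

8

Pairwise Hamming distances:
  MRSA135 vs MRSA110: 6
  MRSA135 vs MRSA342: 4
  MRSA135 vs MRSA12: 2
  MRSA135 vs MRSA231: 3
  MRSA110 vs MRSA342: 8
  MRSA110 vs MRSA12: 6
  MRSA110 vs MRSA231: 7
  MRSA342 vs MRSA12: 5
  MRSA342 vs MRSA231: 5
  MRSA12 vs MRSA231: 4
The largest is 8, between MRSA110 and MRSA342.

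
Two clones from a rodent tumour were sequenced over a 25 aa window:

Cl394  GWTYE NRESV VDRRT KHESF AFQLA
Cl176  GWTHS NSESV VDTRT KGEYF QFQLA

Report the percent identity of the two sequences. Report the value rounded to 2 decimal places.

Differing sites — 4:Y/H; 5:E/S; 7:R/S; 13:R/T; 17:H/G; 19:S/Y; 21:A/Q.
18 of the 25 sites match, so the percent identity is 18/25 × 100 = 72.00%.

72.00%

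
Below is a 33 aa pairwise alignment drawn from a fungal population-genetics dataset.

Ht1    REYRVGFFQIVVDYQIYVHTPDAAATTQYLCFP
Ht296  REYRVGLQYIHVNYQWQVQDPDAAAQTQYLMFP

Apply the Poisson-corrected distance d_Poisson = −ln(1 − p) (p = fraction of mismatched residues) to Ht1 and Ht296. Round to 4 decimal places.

Mismatches occur at site 7 (F→L), site 8 (F→Q), site 9 (Q→Y), site 11 (V→H), site 13 (D→N), site 16 (I→W), site 17 (Y→Q), site 19 (H→Q), site 20 (T→D), site 26 (T→Q), site 31 (C→M).
p = 11/33 = 0.333333.
d = −ln(1 − 0.333333) = −ln(0.666667) = 0.4055.

0.4055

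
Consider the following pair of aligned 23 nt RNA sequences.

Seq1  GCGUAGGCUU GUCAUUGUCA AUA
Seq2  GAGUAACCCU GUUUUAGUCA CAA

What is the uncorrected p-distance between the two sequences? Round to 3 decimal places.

Mismatches occur at site 2 (C↔A), site 6 (G↔A), site 7 (G↔C), site 9 (U↔C), site 13 (C↔U), site 14 (A↔U), site 16 (U↔A), site 21 (A↔C), site 22 (U↔A).
There are 9 differences over 23 sites, so p = 9/23 = 0.391.

0.391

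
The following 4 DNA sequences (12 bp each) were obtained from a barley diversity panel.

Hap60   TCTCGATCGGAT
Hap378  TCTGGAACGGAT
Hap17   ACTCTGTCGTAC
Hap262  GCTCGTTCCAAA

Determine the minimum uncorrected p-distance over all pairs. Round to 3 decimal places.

Pairwise Hamming distances:
  Hap60 vs Hap378: 2
  Hap60 vs Hap17: 5
  Hap60 vs Hap262: 5
  Hap378 vs Hap17: 7
  Hap378 vs Hap262: 7
  Hap17 vs Hap262: 6
The smallest is 2 mismatches, between Hap60 and Hap378; p = 2/12 = 0.167.

0.167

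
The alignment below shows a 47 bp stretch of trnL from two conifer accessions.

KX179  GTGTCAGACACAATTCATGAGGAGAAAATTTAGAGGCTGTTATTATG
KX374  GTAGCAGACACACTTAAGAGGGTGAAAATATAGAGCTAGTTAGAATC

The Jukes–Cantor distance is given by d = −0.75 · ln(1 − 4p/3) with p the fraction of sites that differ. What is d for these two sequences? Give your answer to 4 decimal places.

Mismatches occur at site 3 (G/A), site 4 (T/G), site 13 (A/C), site 16 (C/A), site 18 (T/G), site 19 (G/A), site 20 (A/G), site 23 (A/T), site 30 (T/A), site 36 (G/C), site 37 (C/T), site 38 (T/A), site 43 (T/G), site 44 (T/A), site 47 (G/C).
p = 15/47 = 0.319149.
d = −0.75 · ln(1 − (4/3)·0.319149) = −0.75 · ln(0.574468) = −0.75 · (-0.554311) = 0.4157.

0.4157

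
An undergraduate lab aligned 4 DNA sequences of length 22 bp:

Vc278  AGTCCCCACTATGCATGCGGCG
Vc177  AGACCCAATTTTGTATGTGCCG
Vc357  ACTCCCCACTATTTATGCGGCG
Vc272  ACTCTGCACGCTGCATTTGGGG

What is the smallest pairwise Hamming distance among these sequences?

Pairwise Hamming distances:
  Vc278 vs Vc177: 7
  Vc278 vs Vc357: 3
  Vc278 vs Vc272: 8
  Vc177 vs Vc357: 8
  Vc177 vs Vc272: 12
  Vc357 vs Vc272: 9
The smallest is 3, between Vc278 and Vc357.

3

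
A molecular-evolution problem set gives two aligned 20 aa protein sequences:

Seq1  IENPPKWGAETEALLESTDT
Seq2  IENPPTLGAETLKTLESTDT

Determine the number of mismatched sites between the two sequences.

5

The sequences differ at positions 6 (K/T), 7 (W/L), 12 (E/L), 13 (A/K), 14 (L/T).
That gives 5 mismatches out of 20 aligned sites, so the Hamming distance is 5.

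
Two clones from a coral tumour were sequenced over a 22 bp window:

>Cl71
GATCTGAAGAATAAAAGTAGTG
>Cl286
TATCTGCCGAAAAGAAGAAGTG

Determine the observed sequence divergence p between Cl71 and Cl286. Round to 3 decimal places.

0.273

Mismatches occur at site 1 (G↔T), site 7 (A↔C), site 8 (A↔C), site 12 (T↔A), site 14 (A↔G), site 18 (T↔A).
There are 6 differences over 22 sites, so p = 6/22 = 0.273.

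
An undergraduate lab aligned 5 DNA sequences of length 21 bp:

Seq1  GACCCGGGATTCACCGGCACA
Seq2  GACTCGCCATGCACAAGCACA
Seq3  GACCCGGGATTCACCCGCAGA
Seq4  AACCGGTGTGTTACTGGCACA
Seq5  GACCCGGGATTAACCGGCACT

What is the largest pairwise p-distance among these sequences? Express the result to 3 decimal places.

0.524

Pairwise Hamming distances:
  Seq1 vs Seq2: 6
  Seq1 vs Seq3: 2
  Seq1 vs Seq4: 7
  Seq1 vs Seq5: 2
  Seq2 vs Seq3: 7
  Seq2 vs Seq4: 11
  Seq2 vs Seq5: 8
  Seq3 vs Seq4: 9
  Seq3 vs Seq5: 4
  Seq4 vs Seq5: 8
The largest is 11 mismatches, between Seq2 and Seq4; p = 11/21 = 0.524.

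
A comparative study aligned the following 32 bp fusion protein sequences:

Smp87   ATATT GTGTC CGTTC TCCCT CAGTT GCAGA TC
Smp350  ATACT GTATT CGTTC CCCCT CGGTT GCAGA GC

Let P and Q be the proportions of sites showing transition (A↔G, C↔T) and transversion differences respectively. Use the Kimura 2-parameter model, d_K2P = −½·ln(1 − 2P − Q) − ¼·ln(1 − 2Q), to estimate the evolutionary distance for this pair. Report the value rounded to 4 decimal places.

0.2267

Mismatches occur at site 4 (T→C, transition), site 8 (G→A, transition), site 10 (C→T, transition), site 16 (T→C, transition), site 22 (A→G, transition), site 31 (T→G, transversion).
Of the 6 differences, 5 transitions and 1 transversion over 32 sites: P = 5/32 = 0.156250, Q = 1/32 = 0.031250.
d = −0.5·ln(0.656250) − 0.25·ln(0.937500) = −0.5·(-0.421213) − 0.25·(-0.064539) = 0.2267.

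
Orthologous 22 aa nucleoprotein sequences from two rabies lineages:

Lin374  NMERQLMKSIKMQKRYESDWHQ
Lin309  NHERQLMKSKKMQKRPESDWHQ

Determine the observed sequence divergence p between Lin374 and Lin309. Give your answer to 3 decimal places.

0.136

Mismatches occur at site 2 (M↔H), site 10 (I↔K), site 16 (Y↔P).
There are 3 differences over 22 sites, so p = 3/22 = 0.136.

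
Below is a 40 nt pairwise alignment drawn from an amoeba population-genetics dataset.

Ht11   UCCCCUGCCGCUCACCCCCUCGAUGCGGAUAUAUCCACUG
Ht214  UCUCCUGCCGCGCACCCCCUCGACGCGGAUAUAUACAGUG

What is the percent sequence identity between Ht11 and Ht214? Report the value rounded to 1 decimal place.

87.5%

Mismatches occur at site 3 (C/U), site 12 (U/G), site 24 (U/C), site 35 (C/A), site 38 (C/G).
35 of the 40 sites match, so the percent identity is 35/40 × 100 = 87.5%.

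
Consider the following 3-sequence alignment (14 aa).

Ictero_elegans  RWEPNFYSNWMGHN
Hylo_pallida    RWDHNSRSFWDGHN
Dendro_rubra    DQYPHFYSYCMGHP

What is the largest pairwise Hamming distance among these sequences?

11

Pairwise Hamming distances:
  Ictero_elegans vs Hylo_pallida: 6
  Ictero_elegans vs Dendro_rubra: 7
  Hylo_pallida vs Dendro_rubra: 11
The largest is 11, between Hylo_pallida and Dendro_rubra.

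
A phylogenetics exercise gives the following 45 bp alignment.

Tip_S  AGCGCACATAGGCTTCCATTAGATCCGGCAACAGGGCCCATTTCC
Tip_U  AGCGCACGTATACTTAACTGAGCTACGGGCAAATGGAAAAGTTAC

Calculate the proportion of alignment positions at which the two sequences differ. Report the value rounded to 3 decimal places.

Differing sites — 8:A/G; 11:G/T; 12:G/A; 16:C/A; 17:C/A; 18:A/C; 20:T/G; 23:A/C; 25:C/A; 29:C/G; 30:A/C; 32:C/A; 34:G/T; 37:C/A; 38:C/A; 39:C/A; 41:T/G; 44:C/A.
There are 18 differences over 45 sites, so p = 18/45 = 0.400.

0.400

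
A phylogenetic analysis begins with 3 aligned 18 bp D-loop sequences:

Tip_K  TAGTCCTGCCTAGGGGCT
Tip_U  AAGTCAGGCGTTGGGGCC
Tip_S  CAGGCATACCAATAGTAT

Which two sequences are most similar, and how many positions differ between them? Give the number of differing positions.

6

Pairwise Hamming distances:
  Tip_K vs Tip_U: 6
  Tip_K vs Tip_S: 9
  Tip_U vs Tip_S: 12
The smallest is 6, between Tip_K and Tip_U.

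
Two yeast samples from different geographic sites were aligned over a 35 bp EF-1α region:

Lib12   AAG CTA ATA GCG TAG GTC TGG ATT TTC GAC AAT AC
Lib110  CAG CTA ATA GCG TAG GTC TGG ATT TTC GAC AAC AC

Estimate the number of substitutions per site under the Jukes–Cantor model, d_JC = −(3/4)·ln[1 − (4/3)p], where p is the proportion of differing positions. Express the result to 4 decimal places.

0.0594

The sequences differ at positions 1 (A/C), 33 (T/C).
p = 2/35 = 0.057143.
d = −0.75 · ln(1 − (4/3)·0.057143) = −0.75 · ln(0.923809) = −0.75 · (-0.079250) = 0.0594.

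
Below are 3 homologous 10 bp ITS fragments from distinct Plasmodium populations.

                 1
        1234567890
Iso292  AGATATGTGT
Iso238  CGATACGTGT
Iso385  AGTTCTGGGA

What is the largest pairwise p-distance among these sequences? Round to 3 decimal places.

0.600

Pairwise Hamming distances:
  Iso292 vs Iso238: 2
  Iso292 vs Iso385: 4
  Iso238 vs Iso385: 6
The largest is 6 mismatches, between Iso238 and Iso385; p = 6/10 = 0.600.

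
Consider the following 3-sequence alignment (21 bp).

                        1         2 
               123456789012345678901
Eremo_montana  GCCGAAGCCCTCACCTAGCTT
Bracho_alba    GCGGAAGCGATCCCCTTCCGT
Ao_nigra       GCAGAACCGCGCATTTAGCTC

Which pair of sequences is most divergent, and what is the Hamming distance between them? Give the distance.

11

Pairwise Hamming distances:
  Eremo_montana vs Bracho_alba: 7
  Eremo_montana vs Ao_nigra: 7
  Bracho_alba vs Ao_nigra: 11
The largest is 11, between Bracho_alba and Ao_nigra.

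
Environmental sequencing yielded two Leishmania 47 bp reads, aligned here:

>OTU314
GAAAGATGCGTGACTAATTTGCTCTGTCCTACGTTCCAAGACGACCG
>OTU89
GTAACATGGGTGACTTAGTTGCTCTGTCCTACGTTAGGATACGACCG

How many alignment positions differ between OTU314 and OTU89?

9

Mismatches occur at site 2 (A↔T), site 5 (G↔C), site 9 (C↔G), site 16 (A↔T), site 18 (T↔G), site 36 (C↔A), site 37 (C↔G), site 38 (A↔G), site 40 (G↔T).
That gives 9 mismatches out of 47 aligned sites, so the Hamming distance is 9.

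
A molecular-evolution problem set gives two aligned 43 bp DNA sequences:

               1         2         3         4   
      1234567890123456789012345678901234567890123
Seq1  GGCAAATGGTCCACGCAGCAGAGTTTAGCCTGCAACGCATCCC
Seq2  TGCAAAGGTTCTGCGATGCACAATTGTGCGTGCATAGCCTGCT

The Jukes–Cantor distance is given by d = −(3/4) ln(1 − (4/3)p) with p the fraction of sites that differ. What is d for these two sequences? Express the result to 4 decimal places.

0.5617

The sequences differ at positions 1 (G/T), 7 (T/G), 9 (G/T), 12 (C/T), 13 (A/G), 16 (C/A), 17 (A/T), 21 (G/C), 23 (G/A), 26 (T/G), 27 (A/T), 30 (C/G), 35 (A/T), 36 (C/A), 39 (A/C), 41 (C/G), 43 (C/T).
p = 17/43 = 0.395349.
d = −0.75 · ln(1 − (4/3)·0.395349) = −0.75 · ln(0.472868) = −0.75 · (-0.748939) = 0.5617.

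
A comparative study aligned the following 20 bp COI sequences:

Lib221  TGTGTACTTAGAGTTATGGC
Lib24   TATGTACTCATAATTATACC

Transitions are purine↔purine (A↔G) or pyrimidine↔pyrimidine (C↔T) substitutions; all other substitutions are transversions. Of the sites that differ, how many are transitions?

4

The sequences differ at positions 2 (G/A, transition), 9 (T/C, transition), 11 (G/T, transversion), 13 (G/A, transition), 18 (G/A, transition), 19 (G/C, transversion).
Of the 6 differences, 4 transitions and 2 transversions, so the answer is 4.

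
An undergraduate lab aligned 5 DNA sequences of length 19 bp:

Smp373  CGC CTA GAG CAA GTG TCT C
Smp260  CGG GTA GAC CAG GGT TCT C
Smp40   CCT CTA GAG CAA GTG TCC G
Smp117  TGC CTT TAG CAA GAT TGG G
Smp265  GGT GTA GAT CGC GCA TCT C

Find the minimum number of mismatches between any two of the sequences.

4

Pairwise Hamming distances:
  Smp373 vs Smp260: 6
  Smp373 vs Smp40: 4
  Smp373 vs Smp117: 8
  Smp373 vs Smp265: 8
  Smp260 vs Smp40: 9
  Smp260 vs Smp117: 11
  Smp260 vs Smp265: 7
  Smp40 vs Smp117: 9
  Smp40 vs Smp265: 10
  Smp117 vs Smp265: 13
The smallest is 4, between Smp373 and Smp40.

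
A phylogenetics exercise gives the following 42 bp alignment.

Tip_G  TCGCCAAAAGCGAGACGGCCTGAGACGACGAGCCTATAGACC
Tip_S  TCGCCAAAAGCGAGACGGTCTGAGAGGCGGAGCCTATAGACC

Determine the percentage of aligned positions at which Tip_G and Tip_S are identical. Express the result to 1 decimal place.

Mismatches occur at site 19 (C↔T), site 26 (C↔G), site 28 (A↔C), site 29 (C↔G).
38 of the 42 sites match, so the percent identity is 38/42 × 100 = 90.5%.

90.5%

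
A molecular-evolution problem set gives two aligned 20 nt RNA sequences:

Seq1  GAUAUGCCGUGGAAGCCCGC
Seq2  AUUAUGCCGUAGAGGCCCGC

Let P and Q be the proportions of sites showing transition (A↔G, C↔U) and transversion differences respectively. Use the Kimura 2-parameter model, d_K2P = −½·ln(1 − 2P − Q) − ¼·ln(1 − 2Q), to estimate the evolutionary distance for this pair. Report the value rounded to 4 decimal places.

Mismatches occur at site 1 (G↔A, transition), site 2 (A↔U, transversion), site 11 (G↔A, transition), site 14 (A↔G, transition).
Of the 4 differences, 3 transitions and 1 transversion over 20 sites: P = 3/20 = 0.150000, Q = 1/20 = 0.050000.
d = −0.5·ln(0.650000) − 0.25·ln(0.900000) = −0.5·(-0.430783) − 0.25·(-0.105361) = 0.2417.

0.2417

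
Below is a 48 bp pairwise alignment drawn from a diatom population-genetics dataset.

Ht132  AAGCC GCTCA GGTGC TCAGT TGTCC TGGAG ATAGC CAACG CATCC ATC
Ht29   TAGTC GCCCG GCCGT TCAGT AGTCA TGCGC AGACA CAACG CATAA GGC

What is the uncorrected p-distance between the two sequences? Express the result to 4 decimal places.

The sequences differ at positions 1 (A/T), 4 (C/T), 8 (T/C), 10 (A/G), 12 (G/C), 13 (T/C), 15 (C/T), 21 (T/A), 25 (C/A), 28 (G/C), 29 (A/G), 30 (G/C), 32 (T/G), 34 (G/C), 35 (C/A), 44 (C/A), 45 (C/A), 46 (A/G), 47 (T/G).
There are 19 differences over 48 sites, so p = 19/48 = 0.3958.

0.3958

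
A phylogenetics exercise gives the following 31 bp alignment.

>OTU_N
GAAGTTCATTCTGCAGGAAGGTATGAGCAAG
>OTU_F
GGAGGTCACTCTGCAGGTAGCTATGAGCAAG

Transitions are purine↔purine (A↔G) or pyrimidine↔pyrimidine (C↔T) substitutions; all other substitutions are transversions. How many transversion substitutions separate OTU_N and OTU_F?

The sequences differ at positions 2 (A/G, transition), 5 (T/G, transversion), 9 (T/C, transition), 18 (A/T, transversion), 21 (G/C, transversion).
Of the 5 differences, 2 transitions and 3 transversions, so the answer is 3.

3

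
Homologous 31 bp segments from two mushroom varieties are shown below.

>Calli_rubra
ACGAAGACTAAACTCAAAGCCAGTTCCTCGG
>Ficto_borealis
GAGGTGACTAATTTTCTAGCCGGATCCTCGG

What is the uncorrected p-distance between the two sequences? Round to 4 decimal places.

0.3548

Differing sites — 1:A/G; 2:C/A; 4:A/G; 5:A/T; 12:A/T; 13:C/T; 15:C/T; 16:A/C; 17:A/T; 22:A/G; 24:T/A.
There are 11 differences over 31 sites, so p = 11/31 = 0.3548.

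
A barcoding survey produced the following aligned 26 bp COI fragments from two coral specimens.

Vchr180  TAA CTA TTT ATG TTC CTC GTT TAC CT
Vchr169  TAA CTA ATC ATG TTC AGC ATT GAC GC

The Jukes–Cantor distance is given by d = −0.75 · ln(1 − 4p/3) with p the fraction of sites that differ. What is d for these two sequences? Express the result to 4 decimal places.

0.3961

Mismatches occur at site 7 (T↔A), site 9 (T↔C), site 16 (C↔A), site 17 (T↔G), site 19 (G↔A), site 22 (T↔G), site 25 (C↔G), site 26 (T↔C).
p = 8/26 = 0.307692.
d = −0.75 · ln(1 − (4/3)·0.307692) = −0.75 · ln(0.589744) = −0.75 · (-0.528067) = 0.3961.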